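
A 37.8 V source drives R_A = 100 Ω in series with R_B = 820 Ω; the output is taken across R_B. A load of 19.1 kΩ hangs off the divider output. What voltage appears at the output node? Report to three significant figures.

The load sits in parallel with R_B: R_B‖R_L = (820 × 19100) / (820 + 19100) = 786.2 Ω.
V_out = 37.8 × 786.2 / (100 + 786.2) = 37.8 × 786.2/886.2 = 33.5 V.

V_out ≈ 33.5 V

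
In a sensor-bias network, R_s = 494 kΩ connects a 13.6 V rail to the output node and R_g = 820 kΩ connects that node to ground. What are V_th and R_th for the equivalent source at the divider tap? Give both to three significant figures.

V_th = 8.49 V, R_th = 308 kΩ

V_th is the open-circuit tap voltage: 13.6 × 820/(494 + 820) = 8.49 V.
With the supply zeroed, R_s and R_g appear in parallel from the tap: R_th = R_s‖R_g = (494 × 820)/1314 = 308 kΩ.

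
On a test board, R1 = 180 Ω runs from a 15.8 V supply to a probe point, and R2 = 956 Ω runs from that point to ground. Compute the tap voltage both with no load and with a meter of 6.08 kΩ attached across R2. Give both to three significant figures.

Unloaded: 13.3 V; loaded: 13.0 V

Open-circuit: V = 15.8 × 956/(180 + 956) = 13.3 V.
With the load, R2 becomes R2‖R_L = 826.1 Ω, so V = 15.8 × 826.1/1006 = 13.0 V.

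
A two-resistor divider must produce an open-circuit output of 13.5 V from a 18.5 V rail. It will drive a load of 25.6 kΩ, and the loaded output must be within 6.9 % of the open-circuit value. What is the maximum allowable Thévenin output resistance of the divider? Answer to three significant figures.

R_th ≤ 1.90 kΩ

Loading drop = R_th/(R_th + R_L) ≤ 0.0690, so R_th ≤ R_L · ε/(1−ε) = 25.6 kΩ × 0.0690/0.9310 = 1.90 kΩ.
(Any R1, R2 with R2/(R1+R2) = 0.730 and R1‖R2 ≤ 1.90 kΩ will meet the spec.)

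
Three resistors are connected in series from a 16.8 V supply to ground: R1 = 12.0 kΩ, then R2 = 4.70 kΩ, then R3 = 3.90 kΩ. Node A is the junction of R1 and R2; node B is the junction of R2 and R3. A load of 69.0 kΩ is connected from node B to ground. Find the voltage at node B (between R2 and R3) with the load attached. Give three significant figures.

V ≈ 3.04 V

At node B, R3 is in parallel with the load: R3‖R_L = 3.691 kΩ.
Below node A the resistance is R2 + (R3‖R_L) = 8.391 kΩ, so V_A = 16.8 × 8.391/20.39 = 6.913 V.
Then V_B = V_A × (R3‖R_L)/(R2 + R3‖R_L) = 6.913 × 3.691/8.391 = 3.04 V.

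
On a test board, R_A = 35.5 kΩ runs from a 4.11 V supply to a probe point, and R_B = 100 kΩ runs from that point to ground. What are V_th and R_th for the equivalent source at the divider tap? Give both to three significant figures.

V_th is the open-circuit tap voltage: 4.11 × 100/(35.5 + 100) = 3.03 V.
With the supply zeroed, R_A and R_B appear in parallel from the tap: R_th = R_A‖R_B = (35.5 × 100)/135.5 = 26.2 kΩ.

V_th = 3.03 V, R_th = 26.2 kΩ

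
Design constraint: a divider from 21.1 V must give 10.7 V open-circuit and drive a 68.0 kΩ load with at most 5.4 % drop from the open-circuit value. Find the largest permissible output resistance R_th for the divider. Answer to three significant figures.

Loading drop = R_th/(R_th + R_L) ≤ 0.0540, so R_th ≤ R_L · ε/(1−ε) = 68.0 kΩ × 0.0540/0.9460 = 3.88 kΩ.
(Any R1, R2 with R2/(R1+R2) = 0.507 and R1‖R2 ≤ 3.88 kΩ will meet the spec.)

R_th ≤ 3.88 kΩ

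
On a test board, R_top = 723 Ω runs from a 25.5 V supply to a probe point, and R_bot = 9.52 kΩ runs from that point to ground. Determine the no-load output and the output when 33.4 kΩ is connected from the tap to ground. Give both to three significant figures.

Open-circuit: V = 25.5 × 9520/(723 + 9520) = 23.7 V.
With the load, R_bot becomes R_bot‖R_L = 7408 Ω, so V = 25.5 × 7408/8131 = 23.2 V.

Unloaded: 23.7 V; loaded: 23.2 V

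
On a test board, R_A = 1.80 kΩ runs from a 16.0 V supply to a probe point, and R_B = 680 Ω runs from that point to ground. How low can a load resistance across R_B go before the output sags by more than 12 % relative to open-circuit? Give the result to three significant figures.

Output resistance R_th = R_A‖R_B = (1800 × 680)/2480 = 493.5 Ω.
The fractional drop is R_th/(R_th + R_L); requiring this ≤ 0.120 gives R_L ≥ R_th(1/0.120 − 1) = 493.5 × 7.333 = 3.62 kΩ.

R_L(min) ≈ 3.62 kΩ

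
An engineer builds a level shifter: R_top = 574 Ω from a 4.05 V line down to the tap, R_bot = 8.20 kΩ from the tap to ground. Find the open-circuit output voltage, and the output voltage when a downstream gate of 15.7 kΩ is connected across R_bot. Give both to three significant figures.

Open-circuit: V = 4.05 × 8200/(574 + 8200) = 3.79 V.
With the load, R_bot becomes R_bot‖R_L = 5387 Ω, so V = 4.05 × 5387/5961 = 3.66 V.

Unloaded: 3.79 V; loaded: 3.66 V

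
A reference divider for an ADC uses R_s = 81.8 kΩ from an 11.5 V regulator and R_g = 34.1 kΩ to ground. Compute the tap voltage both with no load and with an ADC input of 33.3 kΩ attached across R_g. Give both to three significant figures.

Unloaded: 3.38 V; loaded: 1.96 V

Open-circuit: V = 11.5 × 34.1/(81.8 + 34.1) = 3.38 V.
With the load, R_g becomes R_g‖R_L = 16.85 kΩ, so V = 11.5 × 16.85/98.65 = 1.96 V.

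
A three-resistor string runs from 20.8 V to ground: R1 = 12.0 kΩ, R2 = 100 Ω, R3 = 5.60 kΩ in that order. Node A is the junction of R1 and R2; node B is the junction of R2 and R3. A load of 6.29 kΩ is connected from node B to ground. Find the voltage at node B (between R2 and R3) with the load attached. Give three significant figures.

At node B, R3 is in parallel with the load: R3‖R_L = 2962 Ω.
Below node A the resistance is R2 + (R3‖R_L) = 3062 Ω, so V_A = 20.8 × 3062/15060 = 4.229 V.
Then V_B = V_A × (R3‖R_L)/(R2 + R3‖R_L) = 4.229 × 2962/3062 = 4.09 V.

V ≈ 4.09 V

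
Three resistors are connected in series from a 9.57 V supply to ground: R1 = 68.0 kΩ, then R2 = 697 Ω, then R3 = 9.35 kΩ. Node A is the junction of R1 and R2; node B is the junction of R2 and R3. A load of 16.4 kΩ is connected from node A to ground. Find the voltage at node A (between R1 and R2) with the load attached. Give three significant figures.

V ≈ 0.803 V

Below node A the series string R2+R3 = 10050 Ω sits in parallel with the 16400 Ω load: 6230 Ω.
V_A = 9.57 × 6230/(68000 + 6230) = 0.803 V.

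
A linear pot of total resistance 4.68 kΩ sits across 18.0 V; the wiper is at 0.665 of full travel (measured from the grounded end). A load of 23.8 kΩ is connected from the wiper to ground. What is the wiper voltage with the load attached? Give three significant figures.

The wiper splits the pot into (1−α)R = 1.568 kΩ above and αR = 3.112 kΩ below.
Lower section ‖ load = 2.752 kΩ.
V_wiper = 18.0 × 2.752/(1.568 + 2.752) = 11.5 V.

V ≈ 11.5 V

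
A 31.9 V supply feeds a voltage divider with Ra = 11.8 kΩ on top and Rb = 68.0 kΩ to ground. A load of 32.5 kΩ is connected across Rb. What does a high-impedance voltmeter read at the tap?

V_out ≈ 20.8 V

The load sits in parallel with Rb: Rb‖R_L = (68.0 × 32.5) / (68.0 + 32.5) = 21.99 kΩ.
V_out = 31.9 × 21.99 / (11.8 + 21.99) = 31.9 × 21.99/33.79 = 20.8 V.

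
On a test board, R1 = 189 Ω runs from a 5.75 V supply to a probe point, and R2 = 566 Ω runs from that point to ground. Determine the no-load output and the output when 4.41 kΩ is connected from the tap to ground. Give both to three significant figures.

Unloaded: 4.31 V; loaded: 4.18 V

Open-circuit: V = 5.75 × 566/(189 + 566) = 4.31 V.
With the load, R2 becomes R2‖R_L = 501.6 Ω, so V = 5.75 × 501.6/690.6 = 4.18 V.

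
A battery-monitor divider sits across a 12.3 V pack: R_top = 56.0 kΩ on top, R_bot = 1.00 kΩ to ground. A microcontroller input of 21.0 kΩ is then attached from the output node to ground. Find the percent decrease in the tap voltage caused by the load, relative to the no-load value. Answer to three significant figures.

The divider's output (Thévenin) resistance is R_top‖R_bot = 0.9825 kΩ.
Fractional drop under load = R_th/(R_th + R_L) = 0.9825 / (0.9825 + 21.0) = 0.04469.
So the output falls by 4.47 %.

4.47 %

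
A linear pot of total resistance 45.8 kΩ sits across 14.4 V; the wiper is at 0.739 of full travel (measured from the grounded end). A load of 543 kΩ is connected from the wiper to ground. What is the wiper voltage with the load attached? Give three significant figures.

The wiper splits the pot into (1−α)R = 11.95 kΩ above and αR = 33.85 kΩ below.
Lower section ‖ load = 31.86 kΩ.
V_wiper = 14.4 × 31.86/(11.95 + 31.86) = 10.5 V.

V ≈ 10.5 V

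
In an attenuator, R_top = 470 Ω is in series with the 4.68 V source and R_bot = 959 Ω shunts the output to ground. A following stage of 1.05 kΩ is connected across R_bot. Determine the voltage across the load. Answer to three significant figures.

The load sits in parallel with R_bot: R_bot‖R_L = (959 × 1050) / (959 + 1050) = 501.2 Ω.
V_out = 4.68 × 501.2 / (470 + 501.2) = 4.68 × 501.2/971.2 = 2.42 V.

V_out ≈ 2.42 V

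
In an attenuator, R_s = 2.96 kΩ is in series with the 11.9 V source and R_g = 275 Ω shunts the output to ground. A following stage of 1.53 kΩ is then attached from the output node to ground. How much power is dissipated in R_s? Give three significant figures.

Total resistance from the source is R_s + (R_g‖R_L) = 3193 Ω, so I = 11.9/3193 Ω = 3.727 mA.
P = I²·R_s = (3.727 mA)² × 2.96 kΩ = 41.1 mW.

P ≈ 41.1 mW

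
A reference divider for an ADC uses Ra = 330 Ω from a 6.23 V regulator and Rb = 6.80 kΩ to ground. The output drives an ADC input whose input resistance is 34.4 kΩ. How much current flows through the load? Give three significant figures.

Rb‖R_L = 5678 Ω; V_out = 6.23 × 5678/6008 = 5.888 V.
I_L = V_out / R_L = 5.888 / 34.4 kΩ = 0.171 mA.

I_L ≈ 0.171 mA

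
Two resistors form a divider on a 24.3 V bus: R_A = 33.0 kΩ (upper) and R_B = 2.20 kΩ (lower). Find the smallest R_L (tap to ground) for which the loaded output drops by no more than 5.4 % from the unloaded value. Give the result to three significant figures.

R_L(min) ≈ 36.1 kΩ

Output resistance R_th = R_A‖R_B = (33.0 × 2.20)/35.20 = 2.062 kΩ.
The fractional drop is R_th/(R_th + R_L); requiring this ≤ 0.0540 gives R_L ≥ R_th(1/0.0540 − 1) = 2.062 × 17.52 = 36.1 kΩ.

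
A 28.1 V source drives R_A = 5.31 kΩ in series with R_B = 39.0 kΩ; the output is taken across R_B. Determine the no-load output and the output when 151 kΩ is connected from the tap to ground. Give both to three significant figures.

Open-circuit: V = 28.1 × 39.0/(5.31 + 39.0) = 24.7 V.
With the load, R_B becomes R_B‖R_L = 30.99 kΩ, so V = 28.1 × 30.99/36.30 = 24.0 V.

Unloaded: 24.7 V; loaded: 24.0 V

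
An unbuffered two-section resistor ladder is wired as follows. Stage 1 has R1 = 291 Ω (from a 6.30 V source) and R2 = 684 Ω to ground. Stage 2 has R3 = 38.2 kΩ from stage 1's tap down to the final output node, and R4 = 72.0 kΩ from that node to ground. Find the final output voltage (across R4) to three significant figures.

V_out ≈ 2.88 V

Stage 2 presents R3+R4 = 110200 Ω as a load on stage 1's tap.
Stage 1's lower leg becomes R2‖(R3+R4) = 679.8 Ω, so V_mid = 6.30 × 679.8/970.8 = 4.412 V.
Stage 2 is itself unloaded: V_out = V_mid × R4/(R3+R4) = 4.412 × 72000/110200 = 2.88 V.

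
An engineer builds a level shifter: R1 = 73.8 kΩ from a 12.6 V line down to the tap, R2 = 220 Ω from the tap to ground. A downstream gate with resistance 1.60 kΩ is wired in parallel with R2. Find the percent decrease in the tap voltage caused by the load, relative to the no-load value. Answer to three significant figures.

12.1 %

The divider's output (Thévenin) resistance is R1‖R2 = 219.3 Ω.
Fractional drop under load = R_th/(R_th + R_L) = 219.3 / (219.3 + 1600) = 0.1206.
So the output falls by 12.1 %.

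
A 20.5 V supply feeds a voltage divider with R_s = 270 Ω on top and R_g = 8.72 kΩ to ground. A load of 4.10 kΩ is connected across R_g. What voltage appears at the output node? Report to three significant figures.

V_out ≈ 18.7 V

The load sits in parallel with R_g: R_g‖R_L = (8720 × 4100) / (8720 + 4100) = 2789 Ω.
V_out = 20.5 × 2789 / (270 + 2789) = 20.5 × 2789/3059 = 18.7 V.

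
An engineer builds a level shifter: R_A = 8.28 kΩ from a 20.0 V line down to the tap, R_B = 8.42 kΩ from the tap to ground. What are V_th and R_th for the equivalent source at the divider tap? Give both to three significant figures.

V_th = 10.1 V, R_th = 4.17 kΩ

V_th is the open-circuit tap voltage: 20.0 × 8.42/(8.28 + 8.42) = 10.1 V.
With the supply zeroed, R_A and R_B appear in parallel from the tap: R_th = R_A‖R_B = (8.28 × 8.42)/16.70 = 4.17 kΩ.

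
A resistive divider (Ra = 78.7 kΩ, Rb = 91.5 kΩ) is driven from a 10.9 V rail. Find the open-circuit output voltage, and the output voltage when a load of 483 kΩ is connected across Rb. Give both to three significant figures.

Unloaded: 5.86 V; loaded: 5.39 V

Open-circuit: V = 10.9 × 91.5/(78.7 + 91.5) = 5.86 V.
With the load, Rb becomes Rb‖R_L = 76.93 kΩ, so V = 10.9 × 76.93/155.6 = 5.39 V.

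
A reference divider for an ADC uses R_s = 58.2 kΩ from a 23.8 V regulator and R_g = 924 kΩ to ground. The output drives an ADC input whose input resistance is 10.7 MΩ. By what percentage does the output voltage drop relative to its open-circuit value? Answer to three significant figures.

The divider's output (Thévenin) resistance is R_s‖R_g = 54.75 kΩ.
Fractional drop under load = R_th/(R_th + R_L) = 54.75 / (54.75 + 10700) = 0.005091.
So the output falls by 0.509 %.

0.509 %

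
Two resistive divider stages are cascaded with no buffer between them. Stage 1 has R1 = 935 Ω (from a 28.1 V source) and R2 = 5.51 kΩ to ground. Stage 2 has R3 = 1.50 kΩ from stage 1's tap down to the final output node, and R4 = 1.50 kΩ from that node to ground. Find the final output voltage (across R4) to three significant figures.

V_out ≈ 9.48 V

Stage 2 presents R3+R4 = 3000 Ω as a load on stage 1's tap.
Stage 1's lower leg becomes R2‖(R3+R4) = 1942 Ω, so V_mid = 28.1 × 1942/2877 = 18.97 V.
Stage 2 is itself unloaded: V_out = V_mid × R4/(R3+R4) = 18.97 × 1500/3000 = 9.48 V.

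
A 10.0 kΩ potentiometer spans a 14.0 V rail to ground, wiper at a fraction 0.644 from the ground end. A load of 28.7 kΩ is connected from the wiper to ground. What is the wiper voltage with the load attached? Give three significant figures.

The wiper splits the pot into (1−α)R = 3.560 kΩ above and αR = 6.440 kΩ below.
Lower section ‖ load = 5.260 kΩ.
V_wiper = 14.0 × 5.260/(3.560 + 5.260) = 8.35 V.

V ≈ 8.35 V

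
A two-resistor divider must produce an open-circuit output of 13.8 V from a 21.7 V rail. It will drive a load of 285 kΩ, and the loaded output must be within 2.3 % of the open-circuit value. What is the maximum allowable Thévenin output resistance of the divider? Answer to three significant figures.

Loading drop = R_th/(R_th + R_L) ≤ 0.0230, so R_th ≤ R_L · ε/(1−ε) = 285 kΩ × 0.0230/0.9770 = 6.71 kΩ.
(Any R1, R2 with R2/(R1+R2) = 0.636 and R1‖R2 ≤ 6.71 kΩ will meet the spec.)

R_th ≤ 6.71 kΩ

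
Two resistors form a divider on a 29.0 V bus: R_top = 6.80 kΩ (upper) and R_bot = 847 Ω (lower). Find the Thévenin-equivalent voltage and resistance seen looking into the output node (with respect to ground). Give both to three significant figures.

V_th = 3.21 V, R_th = 753 Ω

V_th is the open-circuit tap voltage: 29.0 × 847/(6800 + 847) = 3.21 V.
With the supply zeroed, R_top and R_bot appear in parallel from the tap: R_th = R_top‖R_bot = (6800 × 847)/7647 = 753 Ω.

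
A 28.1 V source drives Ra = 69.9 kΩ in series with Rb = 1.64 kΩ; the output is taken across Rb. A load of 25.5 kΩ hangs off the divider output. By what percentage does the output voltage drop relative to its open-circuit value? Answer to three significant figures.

5.91 %

The divider's output (Thévenin) resistance is Ra‖Rb = 1.602 kΩ.
Fractional drop under load = R_th/(R_th + R_L) = 1.602 / (1.602 + 25.5) = 0.05912.
So the output falls by 5.91 %.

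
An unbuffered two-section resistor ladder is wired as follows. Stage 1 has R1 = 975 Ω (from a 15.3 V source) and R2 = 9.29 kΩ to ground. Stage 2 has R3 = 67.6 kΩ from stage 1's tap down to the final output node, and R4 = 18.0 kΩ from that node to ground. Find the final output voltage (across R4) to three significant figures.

V_out ≈ 2.88 V

Stage 2 presents R3+R4 = 85600 Ω as a load on stage 1's tap.
Stage 1's lower leg becomes R2‖(R3+R4) = 8380 Ω, so V_mid = 15.3 × 8380/9355 = 13.71 V.
Stage 2 is itself unloaded: V_out = V_mid × R4/(R3+R4) = 13.71 × 18000/85600 = 2.88 V.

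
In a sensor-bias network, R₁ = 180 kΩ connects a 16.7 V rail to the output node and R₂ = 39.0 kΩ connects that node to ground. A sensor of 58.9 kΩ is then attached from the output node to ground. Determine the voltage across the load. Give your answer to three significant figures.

The load sits in parallel with R₂: R₂‖R_L = (39.0 × 58.9) / (39.0 + 58.9) = 23.46 kΩ.
V_out = 16.7 × 23.46 / (180 + 23.46) = 16.7 × 23.46/203.5 = 1.93 V.
(Unloaded it would have been 2.97 V.)

V_out ≈ 1.93 V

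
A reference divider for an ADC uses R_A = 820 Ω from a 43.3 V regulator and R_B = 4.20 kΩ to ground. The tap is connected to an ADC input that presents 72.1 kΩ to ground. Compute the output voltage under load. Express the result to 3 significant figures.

The load sits in parallel with R_B: R_B‖R_L = (4200 × 72100) / (4200 + 72100) = 3969 Ω.
V_out = 43.3 × 3969 / (820 + 3969) = 43.3 × 3969/4789 = 35.9 V.
(Unloaded it would have been 36.2 V.)

V_out ≈ 35.9 V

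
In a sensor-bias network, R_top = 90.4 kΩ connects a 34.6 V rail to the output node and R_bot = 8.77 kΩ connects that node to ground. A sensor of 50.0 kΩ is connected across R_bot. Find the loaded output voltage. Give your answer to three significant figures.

V_out ≈ 2.64 V

The load sits in parallel with R_bot: R_bot‖R_L = (8.77 × 50.0) / (8.77 + 50.0) = 7.461 kΩ.
V_out = 34.6 × 7.461 / (90.4 + 7.461) = 34.6 × 7.461/97.86 = 2.64 V.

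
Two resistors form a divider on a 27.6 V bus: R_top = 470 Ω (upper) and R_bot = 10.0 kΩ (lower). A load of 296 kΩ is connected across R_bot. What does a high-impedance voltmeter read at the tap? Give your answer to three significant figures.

The load sits in parallel with R_bot: R_bot‖R_L = (10000 × 296000) / (10000 + 296000) = 9673 Ω.
V_out = 27.6 × 9673 / (470 + 9673) = 27.6 × 9673/10140 = 26.3 V.

V_out ≈ 26.3 V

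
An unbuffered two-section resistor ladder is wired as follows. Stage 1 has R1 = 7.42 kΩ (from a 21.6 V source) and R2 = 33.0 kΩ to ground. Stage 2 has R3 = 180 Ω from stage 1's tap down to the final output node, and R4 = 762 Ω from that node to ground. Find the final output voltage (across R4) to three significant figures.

V_out ≈ 1.92 V

Stage 2 presents R3+R4 = 942.0 Ω as a load on stage 1's tap.
Stage 1's lower leg becomes R2‖(R3+R4) = 915.9 Ω, so V_mid = 21.6 × 915.9/8336 = 2.373 V.
Stage 2 is itself unloaded: V_out = V_mid × R4/(R3+R4) = 2.373 × 762/942.0 = 1.92 V.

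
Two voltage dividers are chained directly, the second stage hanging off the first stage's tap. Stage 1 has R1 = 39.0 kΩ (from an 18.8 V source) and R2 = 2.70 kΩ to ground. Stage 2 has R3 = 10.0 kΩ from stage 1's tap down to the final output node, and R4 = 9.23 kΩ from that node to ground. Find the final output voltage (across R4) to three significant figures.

Stage 2 presents R3+R4 = 19.23 kΩ as a load on stage 1's tap.
Stage 1's lower leg becomes R2‖(R3+R4) = 2.368 kΩ, so V_mid = 18.8 × 2.368/41.37 = 1.076 V.
Stage 2 is itself unloaded: V_out = V_mid × R4/(R3+R4) = 1.076 × 9.23/19.23 = 0.516 V.

V_out ≈ 0.516 V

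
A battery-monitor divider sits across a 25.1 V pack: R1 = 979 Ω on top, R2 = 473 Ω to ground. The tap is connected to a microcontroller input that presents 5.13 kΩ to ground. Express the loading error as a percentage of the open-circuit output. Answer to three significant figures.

The divider's output (Thévenin) resistance is R1‖R2 = 318.9 Ω.
Fractional drop under load = R_th/(R_th + R_L) = 318.9 / (318.9 + 5130) = 0.05853.
So the output falls by 5.85 %.

5.85 %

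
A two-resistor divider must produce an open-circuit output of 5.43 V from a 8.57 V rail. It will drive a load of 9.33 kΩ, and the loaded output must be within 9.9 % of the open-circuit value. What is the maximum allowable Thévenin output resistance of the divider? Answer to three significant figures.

Loading drop = R_th/(R_th + R_L) ≤ 0.0990, so R_th ≤ R_L · ε/(1−ε) = 9.33 kΩ × 0.0990/0.9010 = 1.03 kΩ.
(Any R1, R2 with R2/(R1+R2) = 0.634 and R1‖R2 ≤ 1.03 kΩ will meet the spec.)

R_th ≤ 1.03 kΩ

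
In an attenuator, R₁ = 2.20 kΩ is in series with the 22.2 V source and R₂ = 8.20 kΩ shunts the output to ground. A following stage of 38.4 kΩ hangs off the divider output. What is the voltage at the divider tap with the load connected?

V_out ≈ 16.7 V

The load sits in parallel with R₂: R₂‖R_L = (8.20 × 38.4) / (8.20 + 38.4) = 6.757 kΩ.
V_out = 22.2 × 6.757 / (2.20 + 6.757) = 22.2 × 6.757/8.957 = 16.7 V.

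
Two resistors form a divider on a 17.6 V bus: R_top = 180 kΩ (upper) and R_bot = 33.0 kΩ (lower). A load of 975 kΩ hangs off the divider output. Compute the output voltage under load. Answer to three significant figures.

The load sits in parallel with R_bot: R_bot‖R_L = (33.0 × 975) / (33.0 + 975) = 31.92 kΩ.
V_out = 17.6 × 31.92 / (180 + 31.92) = 17.6 × 31.92/211.9 = 2.65 V.

V_out ≈ 2.65 V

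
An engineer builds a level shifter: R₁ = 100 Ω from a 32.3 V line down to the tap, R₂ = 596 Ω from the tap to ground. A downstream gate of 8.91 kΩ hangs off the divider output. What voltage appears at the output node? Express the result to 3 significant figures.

V_out ≈ 27.4 V

The load sits in parallel with R₂: R₂‖R_L = (596 × 8910) / (596 + 8910) = 558.6 Ω.
V_out = 32.3 × 558.6 / (100 + 558.6) = 32.3 × 558.6/658.6 = 27.4 V.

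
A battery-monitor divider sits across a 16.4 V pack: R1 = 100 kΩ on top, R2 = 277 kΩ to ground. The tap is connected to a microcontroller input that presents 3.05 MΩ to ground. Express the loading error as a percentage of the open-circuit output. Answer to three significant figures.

2.35 %

The divider's output (Thévenin) resistance is R1‖R2 = 73.47 kΩ.
Fractional drop under load = R_th/(R_th + R_L) = 73.47 / (73.47 + 3050) = 0.02352.
So the output falls by 2.35 %.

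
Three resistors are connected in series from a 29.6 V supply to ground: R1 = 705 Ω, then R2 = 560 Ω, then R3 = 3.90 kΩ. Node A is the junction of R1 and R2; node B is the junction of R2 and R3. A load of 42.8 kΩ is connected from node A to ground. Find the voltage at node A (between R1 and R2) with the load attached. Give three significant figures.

Below node A the series string R2+R3 = 4460 Ω sits in parallel with the 42800 Ω load: 4039 Ω.
V_A = 29.6 × 4039/(705 + 4039) = 25.2 V.

V ≈ 25.2 V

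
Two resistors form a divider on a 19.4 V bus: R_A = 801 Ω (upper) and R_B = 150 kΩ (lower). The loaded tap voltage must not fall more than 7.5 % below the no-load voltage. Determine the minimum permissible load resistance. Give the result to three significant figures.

R_L(min) ≈ 9.83 kΩ

Output resistance R_th = R_A‖R_B = (801 × 150000)/150800 = 796.7 Ω.
The fractional drop is R_th/(R_th + R_L); requiring this ≤ 0.0750 gives R_L ≥ R_th(1/0.0750 − 1) = 796.7 × 12.33 = 9.83 kΩ.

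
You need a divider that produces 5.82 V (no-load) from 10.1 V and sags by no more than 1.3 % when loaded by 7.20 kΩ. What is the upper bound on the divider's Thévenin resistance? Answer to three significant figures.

R_th ≤ 94.8 Ω

Loading drop = R_th/(R_th + R_L) ≤ 0.0130, so R_th ≤ R_L · ε/(1−ε) = 7.20 kΩ × 0.0130/0.9870 = 94.8 Ω.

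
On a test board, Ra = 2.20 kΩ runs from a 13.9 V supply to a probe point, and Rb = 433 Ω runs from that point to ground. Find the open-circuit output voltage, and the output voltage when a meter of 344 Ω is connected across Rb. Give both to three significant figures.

Open-circuit: V = 13.9 × 433/(2200 + 433) = 2.29 V.
With the load, Rb becomes Rb‖R_L = 191.7 Ω, so V = 13.9 × 191.7/2392 = 1.11 V.

Unloaded: 2.29 V; loaded: 1.11 V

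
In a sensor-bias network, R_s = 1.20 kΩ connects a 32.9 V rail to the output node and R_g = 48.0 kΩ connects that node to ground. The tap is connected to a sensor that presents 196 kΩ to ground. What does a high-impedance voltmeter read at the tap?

V_out ≈ 31.9 V

The load sits in parallel with R_g: R_g‖R_L = (48.0 × 196) / (48.0 + 196) = 38.56 kΩ.
V_out = 32.9 × 38.56 / (1.20 + 38.56) = 32.9 × 38.56/39.76 = 31.9 V.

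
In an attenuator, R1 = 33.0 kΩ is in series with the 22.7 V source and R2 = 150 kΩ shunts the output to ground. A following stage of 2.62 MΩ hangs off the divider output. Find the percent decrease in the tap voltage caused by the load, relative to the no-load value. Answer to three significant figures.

1.02 %

The divider's output (Thévenin) resistance is R1‖R2 = 27.05 kΩ.
Fractional drop under load = R_th/(R_th + R_L) = 27.05 / (27.05 + 2620) = 0.01022.
So the output falls by 1.02 %.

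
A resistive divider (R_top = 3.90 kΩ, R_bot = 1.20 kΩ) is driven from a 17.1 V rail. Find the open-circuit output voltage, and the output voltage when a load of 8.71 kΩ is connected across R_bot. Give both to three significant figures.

Unloaded: 4.02 V; loaded: 3.64 V

Open-circuit: V = 17.1 × 1.20/(3.90 + 1.20) = 4.02 V.
With the load, R_bot becomes R_bot‖R_L = 1.055 kΩ, so V = 17.1 × 1.055/4.955 = 3.64 V.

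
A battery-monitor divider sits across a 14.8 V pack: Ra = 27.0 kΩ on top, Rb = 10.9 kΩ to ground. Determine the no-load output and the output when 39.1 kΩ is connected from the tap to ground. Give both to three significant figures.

Open-circuit: V = 14.8 × 10.9/(27.0 + 10.9) = 4.26 V.
With the load, Rb becomes Rb‖R_L = 8.524 kΩ, so V = 14.8 × 8.524/35.52 = 3.55 V.

Unloaded: 4.26 V; loaded: 3.55 V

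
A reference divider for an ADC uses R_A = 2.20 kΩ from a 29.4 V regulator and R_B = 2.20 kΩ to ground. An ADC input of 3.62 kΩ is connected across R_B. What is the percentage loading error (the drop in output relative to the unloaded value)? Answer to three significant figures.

Unloaded V = 29.4 × 2.20/4.400 = 14.70 V.
Loaded: R_B‖R_L = 1.368 kΩ, giving V = 29.4 × 1.368/3.568 = 11.27 V.
Drop = (14.70 − 11.27) / 14.70 = 23.3 %.

23.3 %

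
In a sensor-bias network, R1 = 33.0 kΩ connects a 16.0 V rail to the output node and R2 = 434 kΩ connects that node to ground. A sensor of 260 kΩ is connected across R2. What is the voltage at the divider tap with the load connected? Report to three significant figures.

V_out ≈ 13.3 V

The load sits in parallel with R2: R2‖R_L = (434 × 260) / (434 + 260) = 162.6 kΩ.
V_out = 16.0 × 162.6 / (33.0 + 162.6) = 16.0 × 162.6/195.6 = 13.3 V.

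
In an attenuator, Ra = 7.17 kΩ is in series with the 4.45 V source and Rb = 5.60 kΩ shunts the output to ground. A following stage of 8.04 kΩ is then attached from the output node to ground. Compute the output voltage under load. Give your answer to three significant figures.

The load sits in parallel with Rb: Rb‖R_L = (5.60 × 8.04) / (5.60 + 8.04) = 3.301 kΩ.
V_out = 4.45 × 3.301 / (7.17 + 3.301) = 4.45 × 3.301/10.47 = 1.40 V.

V_out ≈ 1.40 V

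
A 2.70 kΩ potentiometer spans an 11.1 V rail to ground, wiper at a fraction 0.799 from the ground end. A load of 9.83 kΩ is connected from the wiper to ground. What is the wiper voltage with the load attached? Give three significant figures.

The wiper splits the pot into (1−α)R = 542.7 Ω above and αR = 2157 Ω below.
Lower section ‖ load = 1769 Ω.
V_wiper = 11.1 × 1769/(542.7 + 1769) = 8.49 V.

V ≈ 8.49 V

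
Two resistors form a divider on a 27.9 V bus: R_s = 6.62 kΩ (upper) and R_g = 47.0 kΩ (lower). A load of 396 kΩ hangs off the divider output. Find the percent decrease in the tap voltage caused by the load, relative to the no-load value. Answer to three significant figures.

The divider's output (Thévenin) resistance is R_s‖R_g = 5.803 kΩ.
Fractional drop under load = R_th/(R_th + R_L) = 5.803 / (5.803 + 396) = 0.01444.
So the output falls by 1.44 %.

1.44 %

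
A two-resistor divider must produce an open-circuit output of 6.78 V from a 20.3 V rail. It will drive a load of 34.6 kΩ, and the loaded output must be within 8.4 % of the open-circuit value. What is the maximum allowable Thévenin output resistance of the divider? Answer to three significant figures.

Loading drop = R_th/(R_th + R_L) ≤ 0.0840, so R_th ≤ R_L · ε/(1−ε) = 34.6 kΩ × 0.0840/0.9160 = 3.17 kΩ.
(Any R1, R2 with R2/(R1+R2) = 0.334 and R1‖R2 ≤ 3.17 kΩ will meet the spec.)

R_th ≤ 3.17 kΩ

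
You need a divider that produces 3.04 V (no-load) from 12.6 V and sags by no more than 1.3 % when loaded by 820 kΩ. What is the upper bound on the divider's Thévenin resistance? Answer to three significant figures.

R_th ≤ 10.8 kΩ

Loading drop = R_th/(R_th + R_L) ≤ 0.0130, so R_th ≤ R_L · ε/(1−ε) = 820 kΩ × 0.0130/0.9870 = 10.8 kΩ.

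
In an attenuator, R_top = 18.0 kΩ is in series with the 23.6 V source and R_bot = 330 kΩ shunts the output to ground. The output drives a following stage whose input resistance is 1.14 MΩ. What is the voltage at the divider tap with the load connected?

The load sits in parallel with R_bot: R_bot‖R_L = (330 × 1140) / (330 + 1140) = 255.9 kΩ.
V_out = 23.6 × 255.9 / (18.0 + 255.9) = 23.6 × 255.9/273.9 = 22.0 V.

V_out ≈ 22.0 V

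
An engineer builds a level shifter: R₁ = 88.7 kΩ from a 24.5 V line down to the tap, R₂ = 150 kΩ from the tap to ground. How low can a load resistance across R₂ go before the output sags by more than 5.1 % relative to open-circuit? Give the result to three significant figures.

Output resistance R_th = R₁‖R₂ = (88.7 × 150)/238.7 = 55.74 kΩ.
The fractional drop is R_th/(R_th + R_L); requiring this ≤ 0.0510 gives R_L ≥ R_th(1/0.0510 − 1) = 55.74 × 18.61 = 1.04 MΩ.

R_L(min) ≈ 1.04 MΩ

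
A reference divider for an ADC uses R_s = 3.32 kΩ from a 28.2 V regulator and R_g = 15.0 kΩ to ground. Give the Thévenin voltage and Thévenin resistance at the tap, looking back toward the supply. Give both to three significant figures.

V_th = 23.1 V, R_th = 2.72 kΩ

V_th is the open-circuit tap voltage: 28.2 × 15.0/(3.32 + 15.0) = 23.1 V.
With the supply zeroed, R_s and R_g appear in parallel from the tap: R_th = R_s‖R_g = (3.32 × 15.0)/18.32 = 2.72 kΩ.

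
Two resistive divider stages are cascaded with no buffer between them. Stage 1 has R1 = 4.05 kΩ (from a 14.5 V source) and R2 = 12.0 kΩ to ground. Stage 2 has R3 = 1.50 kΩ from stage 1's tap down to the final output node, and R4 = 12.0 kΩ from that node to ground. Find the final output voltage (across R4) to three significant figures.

V_out ≈ 7.87 V

Stage 2 presents R3+R4 = 13.50 kΩ as a load on stage 1's tap.
Stage 1's lower leg becomes R2‖(R3+R4) = 6.353 kΩ, so V_mid = 14.5 × 6.353/10.40 = 8.855 V.
Stage 2 is itself unloaded: V_out = V_mid × R4/(R3+R4) = 8.855 × 12.0/13.50 = 7.87 V.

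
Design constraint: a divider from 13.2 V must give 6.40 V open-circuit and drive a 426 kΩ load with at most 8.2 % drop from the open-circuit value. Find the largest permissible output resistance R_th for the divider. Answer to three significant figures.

Loading drop = R_th/(R_th + R_L) ≤ 0.0820, so R_th ≤ R_L · ε/(1−ε) = 426 kΩ × 0.0820/0.9180 = 38.1 kΩ.
(Any R1, R2 with R2/(R1+R2) = 0.485 and R1‖R2 ≤ 38.1 kΩ will meet the spec.)

R_th ≤ 38.1 kΩ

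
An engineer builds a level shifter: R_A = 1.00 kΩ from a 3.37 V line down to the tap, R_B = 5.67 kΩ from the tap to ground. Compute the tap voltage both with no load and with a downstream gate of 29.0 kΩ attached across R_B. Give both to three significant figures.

Open-circuit: V = 3.37 × 5.67/(1.00 + 5.67) = 2.86 V.
With the load, R_B becomes R_B‖R_L = 4.743 kΩ, so V = 3.37 × 4.743/5.743 = 2.78 V.

Unloaded: 2.86 V; loaded: 2.78 V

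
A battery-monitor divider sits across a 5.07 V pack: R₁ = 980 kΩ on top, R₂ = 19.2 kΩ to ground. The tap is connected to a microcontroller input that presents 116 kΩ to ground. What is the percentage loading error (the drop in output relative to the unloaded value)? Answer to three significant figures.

14.0 %

The divider's output (Thévenin) resistance is R₁‖R₂ = 18.83 kΩ.
Fractional drop under load = R_th/(R_th + R_L) = 18.83 / (18.83 + 116) = 0.1397.
So the output falls by 14.0 %.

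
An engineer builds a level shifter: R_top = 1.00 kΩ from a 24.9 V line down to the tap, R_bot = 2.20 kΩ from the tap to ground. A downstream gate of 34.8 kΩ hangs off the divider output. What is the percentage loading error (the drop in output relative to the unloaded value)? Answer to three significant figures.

1.94 %

The divider's output (Thévenin) resistance is R_top‖R_bot = 0.6875 kΩ.
Fractional drop under load = R_th/(R_th + R_L) = 0.6875 / (0.6875 + 34.8) = 0.01937.
So the output falls by 1.94 %.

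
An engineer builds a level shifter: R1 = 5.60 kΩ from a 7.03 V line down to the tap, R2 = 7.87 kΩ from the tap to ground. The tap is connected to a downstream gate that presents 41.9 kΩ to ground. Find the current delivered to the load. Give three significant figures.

I_L ≈ 0.0909 mA

R2‖R_L = 6.626 kΩ; V_out = 7.03 × 6.626/12.23 = 3.810 V.
I_L = V_out / R_L = 3.810 / 41.9 kΩ = 0.0909 mA.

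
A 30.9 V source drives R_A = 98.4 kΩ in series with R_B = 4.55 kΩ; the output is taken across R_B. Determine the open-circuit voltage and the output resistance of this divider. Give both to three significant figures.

V_th is the open-circuit tap voltage: 30.9 × 4.55/(98.4 + 4.55) = 1.37 V.
With the supply zeroed, R_A and R_B appear in parallel from the tap: R_th = R_A‖R_B = (98.4 × 4.55)/103.0 = 4.35 kΩ.

V_th = 1.37 V, R_th = 4.35 kΩ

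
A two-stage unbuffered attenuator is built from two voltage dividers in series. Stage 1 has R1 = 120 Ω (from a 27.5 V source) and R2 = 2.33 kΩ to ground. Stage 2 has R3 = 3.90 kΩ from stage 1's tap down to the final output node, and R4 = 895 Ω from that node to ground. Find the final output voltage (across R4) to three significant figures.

V_out ≈ 4.77 V

Stage 2 presents R3+R4 = 4795 Ω as a load on stage 1's tap.
Stage 1's lower leg becomes R2‖(R3+R4) = 1568 Ω, so V_mid = 27.5 × 1568/1688 = 25.55 V.
Stage 2 is itself unloaded: V_out = V_mid × R4/(R3+R4) = 25.55 × 895/4795 = 4.77 V.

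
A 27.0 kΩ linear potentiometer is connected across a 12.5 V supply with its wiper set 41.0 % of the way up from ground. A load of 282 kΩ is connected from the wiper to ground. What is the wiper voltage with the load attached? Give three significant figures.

The wiper splits the pot into (1−α)R = 15.93 kΩ above and αR = 11.07 kΩ below.
Lower section ‖ load = 10.65 kΩ.
V_wiper = 12.5 × 10.65/(15.93 + 10.65) = 5.01 V.

V ≈ 5.01 V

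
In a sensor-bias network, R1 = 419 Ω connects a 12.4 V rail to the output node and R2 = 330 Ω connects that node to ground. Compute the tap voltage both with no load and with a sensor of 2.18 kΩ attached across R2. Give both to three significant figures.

Unloaded: 5.46 V; loaded: 5.04 V

Open-circuit: V = 12.4 × 330/(419 + 330) = 5.46 V.
With the load, R2 becomes R2‖R_L = 286.6 Ω, so V = 12.4 × 286.6/705.6 = 5.04 V.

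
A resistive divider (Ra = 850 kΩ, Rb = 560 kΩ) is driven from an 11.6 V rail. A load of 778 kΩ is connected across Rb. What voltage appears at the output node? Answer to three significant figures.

The load sits in parallel with Rb: Rb‖R_L = (560 × 778) / (560 + 778) = 325.6 kΩ.
V_out = 11.6 × 325.6 / (850 + 325.6) = 11.6 × 325.6/1176 = 3.21 V.

V_out ≈ 3.21 V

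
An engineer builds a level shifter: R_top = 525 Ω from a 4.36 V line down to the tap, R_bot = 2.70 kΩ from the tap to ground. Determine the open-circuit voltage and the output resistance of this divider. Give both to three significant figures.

V_th is the open-circuit tap voltage: 4.36 × 2700/(525 + 2700) = 3.65 V.
With the supply zeroed, R_top and R_bot appear in parallel from the tap: R_th = R_top‖R_bot = (525 × 2700)/3225 = 440 Ω.

V_th = 3.65 V, R_th = 440 Ω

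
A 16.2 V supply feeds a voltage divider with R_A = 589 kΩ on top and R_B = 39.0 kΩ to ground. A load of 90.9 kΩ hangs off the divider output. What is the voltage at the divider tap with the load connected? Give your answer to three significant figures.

V_out ≈ 0.717 V

The load sits in parallel with R_B: R_B‖R_L = (39.0 × 90.9) / (39.0 + 90.9) = 27.29 kΩ.
V_out = 16.2 × 27.29 / (589 + 27.29) = 16.2 × 27.29/616.3 = 0.717 V.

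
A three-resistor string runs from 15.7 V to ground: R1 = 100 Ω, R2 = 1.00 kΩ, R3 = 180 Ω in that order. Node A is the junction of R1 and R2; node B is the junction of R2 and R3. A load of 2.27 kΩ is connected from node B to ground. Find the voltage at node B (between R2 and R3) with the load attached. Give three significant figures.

At node B, R3 is in parallel with the load: R3‖R_L = 166.8 Ω.
Below node A the resistance is R2 + (R3‖R_L) = 1167 Ω, so V_A = 15.7 × 1167/1267 = 14.46 V.
Then V_B = V_A × (R3‖R_L)/(R2 + R3‖R_L) = 14.46 × 166.8/1167 = 2.07 V.

V ≈ 2.07 V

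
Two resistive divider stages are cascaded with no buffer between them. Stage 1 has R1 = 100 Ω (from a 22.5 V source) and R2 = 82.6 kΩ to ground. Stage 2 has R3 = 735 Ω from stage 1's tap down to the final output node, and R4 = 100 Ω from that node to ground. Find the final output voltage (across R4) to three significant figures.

V_out ≈ 2.40 V

Stage 2 presents R3+R4 = 835.0 Ω as a load on stage 1's tap.
Stage 1's lower leg becomes R2‖(R3+R4) = 826.6 Ω, so V_mid = 22.5 × 826.6/926.6 = 20.07 V.
Stage 2 is itself unloaded: V_out = V_mid × R4/(R3+R4) = 20.07 × 100/835.0 = 2.40 V.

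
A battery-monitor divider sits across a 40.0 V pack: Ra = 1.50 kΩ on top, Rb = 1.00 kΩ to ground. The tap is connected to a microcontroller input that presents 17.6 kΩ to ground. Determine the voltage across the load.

The load sits in parallel with Rb: Rb‖R_L = (1.00 × 17.6) / (1.00 + 17.6) = 0.9462 kΩ.
V_out = 40.0 × 0.9462 / (1.50 + 0.9462) = 40.0 × 0.9462/2.446 = 15.5 V.
(Unloaded it would have been 16.0 V.)

V_out ≈ 15.5 V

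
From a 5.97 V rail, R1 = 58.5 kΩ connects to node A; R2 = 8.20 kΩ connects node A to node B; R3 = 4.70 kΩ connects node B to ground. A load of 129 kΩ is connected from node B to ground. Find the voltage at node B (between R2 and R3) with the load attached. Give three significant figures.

At node B, R3 is in parallel with the load: R3‖R_L = 4.535 kΩ.
Below node A the resistance is R2 + (R3‖R_L) = 12.73 kΩ, so V_A = 5.97 × 12.73/71.23 = 1.067 V.
Then V_B = V_A × (R3‖R_L)/(R2 + R3‖R_L) = 1.067 × 4.535/12.73 = 0.380 V.

V ≈ 0.380 V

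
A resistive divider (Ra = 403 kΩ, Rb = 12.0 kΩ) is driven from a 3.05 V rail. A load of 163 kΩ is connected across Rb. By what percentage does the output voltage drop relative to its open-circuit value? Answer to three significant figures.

The divider's output (Thévenin) resistance is Ra‖Rb = 11.65 kΩ.
Fractional drop under load = R_th/(R_th + R_L) = 11.65 / (11.65 + 163) = 0.06672.
So the output falls by 6.67 %.

6.67 %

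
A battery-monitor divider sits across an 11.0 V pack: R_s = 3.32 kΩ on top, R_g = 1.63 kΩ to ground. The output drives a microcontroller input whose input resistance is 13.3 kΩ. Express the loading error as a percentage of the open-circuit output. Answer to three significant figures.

The divider's output (Thévenin) resistance is R_s‖R_g = 1.093 kΩ.
Fractional drop under load = R_th/(R_th + R_L) = 1.093 / (1.093 + 13.3) = 0.07596.
So the output falls by 7.60 %.

7.60 %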